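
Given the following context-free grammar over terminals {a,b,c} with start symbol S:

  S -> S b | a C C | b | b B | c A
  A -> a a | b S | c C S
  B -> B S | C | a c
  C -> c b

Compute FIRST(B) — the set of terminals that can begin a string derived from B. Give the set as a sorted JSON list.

FIRST iteration:
pass 1:
  A via A→a a: +{a}
  A via A→b S: +{b}
  A via A→c C S: +{c}
  B via B→a c: +{a}
  C via C→c b: +{c}
  S via S→a C C: +{a}
  S via S→b: +{b}
  S via S→c A: +{c}
  S: {a,b,c}  A: {a,b,c}  B: {a}  C: {c}
pass 2:
  B via B→C: +{c}
  S: {a,b,c}  A: {a,b,c}  B: {a,c}  C: {c}
pass 3: — fixpoint
  S: {a,b,c}  A: {a,b,c}  B: {a,c}  C: {c}

FIRST(B) = ["a", "c"]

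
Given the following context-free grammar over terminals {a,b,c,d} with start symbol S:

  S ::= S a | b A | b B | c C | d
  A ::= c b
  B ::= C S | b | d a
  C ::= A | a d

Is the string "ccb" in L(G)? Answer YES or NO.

CNF form of G:
  S -> S T3 | T0 C | T1 A | T1 B | d
  A -> T0 T1
  B -> C S | T2 T3 | b
  C -> T0 T1 | T3 T2
  T0 -> c
  T1 -> b
  T2 -> d
  T3 -> a

Fill CYK table bottom-up:
  cell(0,0) c: {T0}  orig:{}
  cell(1,1) c: {T0}  orig:{}
  cell(2,2) b: {B,T1}  orig:{B}
  cell(0,1) cc: ∅
  cell(1,2) cb: {A,C}
  cell(0,2) ccb: {S}

S ∈ T[0,2] ⇒ YES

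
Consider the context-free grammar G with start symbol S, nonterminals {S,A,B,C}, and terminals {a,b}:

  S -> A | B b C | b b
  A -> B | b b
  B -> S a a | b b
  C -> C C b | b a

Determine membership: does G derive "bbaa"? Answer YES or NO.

Convert to CNF:
  S -> B X5 | S X6 | T1 T1
  A -> S X2 | T1 T1
  B -> S X3 | T1 T1
  C -> C X4 | T1 T0
  T0 -> a
  T1 -> b
  X2 -> T0 T0
  X3 -> T0 T0
  X4 -> C T1
  X5 -> T1 C
  X6 -> T0 T0

CYK fill:
  cell(0,0) b: {T1}  orig:{}
  cell(1,1) b: {T1}  orig:{}
  cell(2,2) a: {T0}  orig:{}
  cell(3,3) a: {T0}  orig:{}
  cell(0,1) bb: {A,B,S}
  cell(1,2) ba: {C}
  cell(2,3) aa: {X2,X3,X6}  orig:{}
  cell(0,2) bba: {X5}  orig:{}
  cell(1,3) baa: ∅
  cell(0,3) bbaa: {A,B,S}

S ∈ T[0,3] ⇒ YES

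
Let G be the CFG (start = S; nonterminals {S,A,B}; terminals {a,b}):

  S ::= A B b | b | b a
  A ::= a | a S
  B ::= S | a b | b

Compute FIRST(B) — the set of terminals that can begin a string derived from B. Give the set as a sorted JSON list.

FIRST sets, iterate to fixpoint:
pass 1:
  A via A→a: +{a}
  B via B→a b: +{a}
  B via B→b: +{b}
  S via S→A B b: +{a}
  S via S→b: +{b}
  S: {a,b}  A: {a}  B: {a,b}
pass 2: done
  S: {a,b}  A: {a}  B: {a,b}

FIRST(B) = ["a", "b"]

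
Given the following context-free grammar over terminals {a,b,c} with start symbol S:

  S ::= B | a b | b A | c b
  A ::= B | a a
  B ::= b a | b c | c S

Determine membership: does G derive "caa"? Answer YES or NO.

Convert to CNF:
  S -> T0 T1 | T1 A | T1 T0 | T1 T2 | T2 S | T2 T1
  A -> T0 T0 | T1 T0 | T1 T2 | T2 S
  B -> T1 T0 | T1 T2 | T2 S
  T0 -> a
  T1 -> b
  T2 -> c

CYK table (by increasing span):
  T[0,0] 'c' = {T2}  orig:{}
  T[1,1] 'a' = {T0}  orig:{}
  T[2,2] 'a' = {T0}  orig:{}
  T[0,1] 'ca' = ∅
  T[1,2] 'aa' = {A}
  T[0,2] 'caa' = ∅

S ∉ T[0,2] ⇒ NO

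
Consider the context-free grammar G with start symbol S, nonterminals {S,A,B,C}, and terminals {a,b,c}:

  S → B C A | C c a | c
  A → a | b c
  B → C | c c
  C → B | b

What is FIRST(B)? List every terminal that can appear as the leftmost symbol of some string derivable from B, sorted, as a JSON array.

FIRST sets, iterate to fixpoint:
iter 1:
  A via A→a: +{a}
  A via A→b c: +{b}
  B via B→c c: +{c}
  C via C→B: +{c}
  C via C→b: +{b}
  S via S→B C A: +{c}
  S via S→C c a: +{b}
  FIRST(S)={b,c}  FIRST(A)={a,b}  FIRST(B)={c}  FIRST(C)={b,c}
iter 2:
  B via B→C: +{b}
  FIRST(S)={b,c}  FIRST(A)={a,b}  FIRST(B)={b,c}  FIRST(C)={b,c}
iter 3: (stable)
  FIRST(S)={b,c}  FIRST(A)={a,b}  FIRST(B)={b,c}  FIRST(C)={b,c}

FIRST(B) = ["b", "c"]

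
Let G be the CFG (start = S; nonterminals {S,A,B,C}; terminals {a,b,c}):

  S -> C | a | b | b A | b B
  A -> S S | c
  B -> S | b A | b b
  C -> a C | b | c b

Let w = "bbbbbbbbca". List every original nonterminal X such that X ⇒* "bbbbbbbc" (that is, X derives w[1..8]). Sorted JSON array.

CNF form of G:
  S -> T0 C | T1 A | T1 B | T2 T1 | a | b
  A -> S S | c
  B -> T0 C | T1 A | T1 B | T1 T1 | T2 T1 | a | b
  C -> T0 C | T2 T1 | b
  T0 -> a
  T1 -> b
  T2 -> c

CYK table (by increasing span), restricted to cells inside w[1..8]:
  cell(1,1) b: {B,C,S,T1}  orig:{B,C,S}
  cell(2,2) b: {B,C,S,T1}  orig:{B,C,S}
  cell(3,3) b: {B,C,S,T1}  orig:{B,C,S}
  cell(4,4) b: {B,C,S,T1}  orig:{B,C,S}
  cell(5,5) b: {B,C,S,T1}  orig:{B,C,S}
  cell(6,6) b: {B,C,S,T1}  orig:{B,C,S}
  cell(7,7) b: {B,C,S,T1}  orig:{B,C,S}
  cell(8,8) c: {A,T2}  orig:{A}
  cell(1,2) bb: {A,B,S}
  cell(2,3) bb: {A,B,S}
  cell(3,4) bb: {A,B,S}
  cell(4,5) bb: {A,B,S}
  cell(5,6) bb: {A,B,S}
  cell(6,7) bb: {A,B,S}
  cell(7,8) bc: {B,S}
  cell(1,3) bbb: {A,B,S}
  cell(2,4) bbb: {A,B,S}
  cell(3,5) bbb: {A,B,S}
  cell(4,6) bbb: {A,B,S}
  cell(5,7) bbb: {A,B,S}
  cell(6,8) bbc: {A,B,S}
  cell(1,4) bbbb: {A,B,S}
  cell(2,5) bbbb: {A,B,S}
  cell(3,6) bbbb: {A,B,S}
  cell(4,7) bbbb: {A,B,S}
  cell(5,8) bbbc: {A,B,S}
  cell(1,5) bbbbb: {A,B,S}
  cell(2,6) bbbbb: {A,B,S}
  cell(3,7) bbbbb: {A,B,S}
  cell(4,8) bbbbc: {A,B,S}
  cell(1,6) bbbbbb: {A,B,S}
  cell(2,7) bbbbbb: {A,B,S}
  cell(3,8) bbbbbc: {A,B,S}
  cell(1,7) bbbbbbb: {A,B,S}
  cell(2,8) bbbbbbc: {A,B,S}
  cell(1,8) bbbbbbbc: {A,B,S}

Original NTs in T[1,8] deriving "bbbbbbbc": ["A", "B", "S"]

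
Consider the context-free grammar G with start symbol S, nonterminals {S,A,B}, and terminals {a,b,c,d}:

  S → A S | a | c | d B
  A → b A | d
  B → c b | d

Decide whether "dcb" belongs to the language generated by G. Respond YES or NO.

CNF form of G:
  S -> A S | T2 B | a | c
  A -> T0 A | d
  B -> T1 T0 | d
  T0 -> b
  T1 -> c
  T2 -> d

CYK table (by increasing span):
  [0..0]={A,B,T2}  "d"  orig:{A,B}
  [1..1]={S,T1}  "c"  orig:{S}
  [2..2]={T0}  "b"  orig:{}
  [0..1]={S}  "dc"
  [1..2]={B}  "cb"
  [0..2]={S}  "dcb"

S ∈ T[0,2] ⇒ YES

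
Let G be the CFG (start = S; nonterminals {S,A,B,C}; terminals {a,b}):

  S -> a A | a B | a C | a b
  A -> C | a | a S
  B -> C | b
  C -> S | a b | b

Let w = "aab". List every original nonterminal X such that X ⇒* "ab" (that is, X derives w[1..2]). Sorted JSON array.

CNF form of G:
  S -> T0 A | T0 B | T0 C | T0 T1
  A -> T0 A | T0 B | T0 C | T0 S | T0 T1 | a | b
  B -> T0 A | T0 B | T0 C | T0 T1 | b
  C -> T0 A | T0 B | T0 C | T0 T1 | b
  T0 -> a
  T1 -> b

Fill CYK table bottom-up (cells [i..j] with 1 ≤ i ≤ j ≤ 2 only):
  [1..1]={A,T0}  "a"  orig:{A}
  [2..2]={A,B,C,T1}  "b"  orig:{A,B,C}
  [1..2]={A,B,C,S}  "ab"

Original NTs in T[1,2] deriving "ab": ["A", "B", "C", "S"]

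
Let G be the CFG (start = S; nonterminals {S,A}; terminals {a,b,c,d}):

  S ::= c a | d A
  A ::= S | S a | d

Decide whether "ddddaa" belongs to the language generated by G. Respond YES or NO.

CNF form of G:
  S -> T1 T0 | T2 A
  A -> S T0 | T1 T0 | T2 A | d
  T0 -> a
  T1 -> c
  T2 -> d

CYK fill:
  [0..0]={A,T2}  "d"  orig:{A}
  [1..1]={A,T2}  "d"  orig:{A}
  [2..2]={A,T2}  "d"  orig:{A}
  [3..3]={A,T2}  "d"  orig:{A}
  [4..4]={T0}  "a"  orig:{}
  [5..5]={T0}  "a"  orig:{}
  [0..1]={A,S}  "dd"
  [1..2]={A,S}  "dd"
  [2..3]={A,S}  "dd"
  [3..4]=∅  "da"
  [4..5]=∅  "aa"
  [0..2]={A,S}  "ddd"
  [1..3]={A,S}  "ddd"
  [2..4]={A}  "dda"
  [3..5]=∅  "daa"
  [0..3]={A,S}  "dddd"
  [1..4]={A,S}  "ddda"
  [2..5]=∅  "ddaa"
  [0..4]={A,S}  "dddda"
  [1..5]={A}  "dddaa"
  [0..5]={A,S}  "ddddaa"

S ∈ T[0,5] ⇒ YES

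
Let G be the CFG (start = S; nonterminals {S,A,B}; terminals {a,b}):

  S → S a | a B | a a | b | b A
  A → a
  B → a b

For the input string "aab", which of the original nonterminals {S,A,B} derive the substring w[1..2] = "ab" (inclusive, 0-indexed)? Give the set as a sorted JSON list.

Convert to CNF:
  S -> S T0 | T0 B | T0 T0 | T1 A | b
  A -> a
  B -> T0 T1
  T0 -> a
  T1 -> b

CYK fill — only the sub-triangle for w[1..2]:
  [1..1]={A,T0}  "a"  orig:{A}
  [2..2]={S,T1}  "b"  orig:{S}
  [1..2]={B}  "ab"

Original NTs in T[1,2] deriving "ab": ["B"]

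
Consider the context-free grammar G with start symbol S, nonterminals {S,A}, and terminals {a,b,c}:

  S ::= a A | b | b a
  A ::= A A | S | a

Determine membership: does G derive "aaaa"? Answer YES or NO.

Convert to CNF:
  S -> T0 A | T1 T0 | b
  A -> A A | T0 A | T1 T0 | a | b
  T0 -> a
  T1 -> b

CYK table (by increasing span):
  T[0,0] 'a' = {A,T0}  orig:{A}
  T[1,1] 'a' = {A,T0}  orig:{A}
  T[2,2] 'a' = {A,T0}  orig:{A}
  T[3,3] 'a' = {A,T0}  orig:{A}
  T[0,1] 'aa' = {A,S}
  T[1,2] 'aa' = {A,S}
  T[2,3] 'aa' = {A,S}
  T[0,2] 'aaa' = {A,S}
  T[1,3] 'aaa' = {A,S}
  T[0,3] 'aaaa' = {A,S}

S ∈ T[0,3] ⇒ YES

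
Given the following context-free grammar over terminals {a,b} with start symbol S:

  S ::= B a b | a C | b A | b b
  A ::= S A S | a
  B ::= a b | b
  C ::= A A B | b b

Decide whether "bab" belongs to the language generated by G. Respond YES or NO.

CNF form of G:
  S -> B X4 | T0 C | T1 A | T1 T1
  A -> S X2 | a
  B -> T0 T1 | b
  C -> A X3 | T1 T1
  T0 -> a
  T1 -> b
  X2 -> A S
  X3 -> A B
  X4 -> T0 T1

Fill CYK table bottom-up:
  cell(0,0) b: {B,T1}  orig:{B}
  cell(1,1) a: {A,T0}  orig:{A}
  cell(2,2) b: {B,T1}  orig:{B}
  cell(0,1) ba: {S}
  cell(1,2) ab: {B,X3,X4}  orig:{B}
  cell(0,2) bab: {S}

S ∈ T[0,2] ⇒ YES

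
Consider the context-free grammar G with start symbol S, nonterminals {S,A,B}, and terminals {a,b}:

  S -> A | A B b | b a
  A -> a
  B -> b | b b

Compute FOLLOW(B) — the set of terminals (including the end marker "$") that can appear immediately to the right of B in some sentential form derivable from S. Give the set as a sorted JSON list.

FIRST sets, iterate to fixpoint:
[1]
  A via A→a: +{a}
  B via B→b: +{b}
  S via S→A: +{a}
  S via S→b a: +{b}
  S: {a,b}  A: {a}  B: {b}
[2] (no change)
  S: {a,b}  A: {a}  B: {b}

FOLLOW iteration:
FOLLOW(S) := {$}
pass 1:
  S→A: FOLLOW(A) ⊇ FOLLOW(S) ⊇ {$}; new: +{$}
  S→A B b: FOLLOW(A) ⊇ FIRST(B) = {b}; new: +{b}
  S→A B b: FOLLOW(B) ⊇ FIRST(b) = {b}; new: +{b}
  FOLLOW(S)={$}  FOLLOW(A)={$,b}  FOLLOW(B)={b}
pass 2: — fixpoint
  FOLLOW(S)={$}  FOLLOW(A)={$,b}  FOLLOW(B)={b}

FOLLOW(B) = ["b"]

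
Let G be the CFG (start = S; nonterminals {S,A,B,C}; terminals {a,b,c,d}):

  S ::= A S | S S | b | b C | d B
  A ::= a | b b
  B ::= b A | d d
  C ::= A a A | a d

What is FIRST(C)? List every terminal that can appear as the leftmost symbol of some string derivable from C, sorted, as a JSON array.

FIRST sets, iterate to fixpoint:
pass 1:
  A via A→a: +{a}
  A via A→b b: +{b}
  B via B→b A: +{b}
  B via B→d d: +{d}
  C via C→A a A: +{a,b}
  S via S→A S: +{a,b}
  S via S→d B: +{d}
  S: {a,b,d}  A: {a,b}  B: {b,d}  C: {a,b}
pass 2: (stable)
  S: {a,b,d}  A: {a,b}  B: {b,d}  C: {a,b}

FIRST(C) = ["a", "b"]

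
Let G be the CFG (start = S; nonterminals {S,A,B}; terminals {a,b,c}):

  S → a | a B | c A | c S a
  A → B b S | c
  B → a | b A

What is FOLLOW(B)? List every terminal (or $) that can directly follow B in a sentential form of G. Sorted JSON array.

FIRST iteration:
[1]
  A via A→c: +{c}
  B via B→a: +{a}
  B via B→b A: +{b}
  S via S→a: +{a}
  S via S→c A: +{c}
  FIRST(S)={a,c}  FIRST(A)={c}  FIRST(B)={a,b}
[2]
  A via A→B b S: +{a,b}
  FIRST(S)={a,c}  FIRST(A)={a,b,c}  FIRST(B)={a,b}
[3] done
  FIRST(S)={a,c}  FIRST(A)={a,b,c}  FIRST(B)={a,b}

FOLLOW sets:
seed FOLLOW(S) with $
pass 1:
  A→B b S: FOLLOW(B) ⊇ FIRST(b) = {b}; new: +{b}
  B→b A: FOLLOW(A) ⊇ FOLLOW(B) ⊇ {b}; new: +{b}
  S→a B: FOLLOW(B) ⊇ FOLLOW(S) ⊇ {$}; new: +{$}
  S→c A: FOLLOW(A) ⊇ FOLLOW(S) ⊇ {$}; new: +{$}
  S→c S a: FOLLOW(S) ⊇ FIRST(a) = {a}; new: +{a}
  S: {$,a}  A: {$,b}  B: {$,b}
pass 2:
  A→B b S: FOLLOW(S) ⊇ FOLLOW(A) ⊇ {$,b}; new: +{b}
  S→a B: FOLLOW(B) ⊇ FOLLOW(S) ⊇ {$,a,b}; new: +{a}
  S→c A: FOLLOW(A) ⊇ FOLLOW(S) ⊇ {$,a,b}; new: +{a}
  S: {$,a,b}  A: {$,a,b}  B: {$,a,b}
pass 3: (stable)
  S: {$,a,b}  A: {$,a,b}  B: {$,a,b}

FOLLOW(B) = ["$", "a", "b"]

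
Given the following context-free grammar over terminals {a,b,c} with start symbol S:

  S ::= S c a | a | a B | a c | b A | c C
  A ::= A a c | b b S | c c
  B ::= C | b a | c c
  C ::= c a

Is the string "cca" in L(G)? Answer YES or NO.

Convert to CNF:
  S -> S X5 | T0 B | T0 T1 | T1 C | T2 A | a
  A -> A X3 | T1 T1 | T2 X4
  B -> T1 T0 | T1 T1 | T2 T0
  C -> T1 T0
  T0 -> a
  T1 -> c
  T2 -> b
  X3 -> T0 T1
  X4 -> T2 S
  X5 -> T1 T0

CYK fill:
  [0..0]={T1}  "c"  orig:{}
  [1..1]={T1}  "c"  orig:{}
  [2..2]={S,T0}  "a"  orig:{S}
  [0..1]={A,B}  "cc"
  [1..2]={B,C,X5}  "ca"  orig:{B,C}
  [0..2]={S}  "cca"

S ∈ T[0,2] ⇒ YES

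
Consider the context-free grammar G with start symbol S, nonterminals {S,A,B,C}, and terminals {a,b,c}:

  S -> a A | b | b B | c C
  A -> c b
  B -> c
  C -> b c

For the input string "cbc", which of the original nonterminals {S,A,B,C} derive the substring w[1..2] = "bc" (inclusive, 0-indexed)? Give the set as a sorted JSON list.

Convert to CNF:
  S -> T0 C | T1 B | T2 A | b
  A -> T0 T1
  B -> c
  C -> T1 T0
  T0 -> c
  T1 -> b
  T2 -> a

CYK fill, restricted to cells inside w[1..2]:
  cell(1,1) b: {S,T1}  orig:{S}
  cell(2,2) c: {B,T0}  orig:{B}
  cell(1,2) bc: {C,S}

Original NTs in T[1,2] deriving "bc": ["C", "S"]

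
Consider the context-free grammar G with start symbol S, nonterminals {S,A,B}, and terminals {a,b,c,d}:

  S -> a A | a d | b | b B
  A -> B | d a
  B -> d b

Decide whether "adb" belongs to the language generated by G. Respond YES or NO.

CNF form of G:
  S -> T1 A | T1 T0 | T2 B | b
  A -> T0 T1 | T0 T2
  B -> T0 T2
  T0 -> d
  T1 -> a
  T2 -> b

CYK table (by increasing span):
  T[0,0] 'a' = {T1}  orig:{}
  T[1,1] 'd' = {T0}  orig:{}
  T[2,2] 'b' = {S,T2}  orig:{S}
  T[0,1] 'ad' = {S}
  T[1,2] 'db' = {A,B}
  T[0,2] 'adb' = {S}

S ∈ T[0,2] ⇒ YES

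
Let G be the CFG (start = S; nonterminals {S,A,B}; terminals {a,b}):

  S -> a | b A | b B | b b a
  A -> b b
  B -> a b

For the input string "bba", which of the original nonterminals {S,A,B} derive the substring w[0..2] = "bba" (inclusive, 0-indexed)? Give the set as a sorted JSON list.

Convert to CNF:
  S -> T0 A | T0 B | T0 X2 | a
  A -> T0 T0
  B -> T1 T0
  T0 -> b
  T1 -> a
  X2 -> T0 T1

Fill CYK table bottom-up — only the sub-triangle for w[0..2]:
  cell(0,0) b: {T0}  orig:{}
  cell(1,1) b: {T0}  orig:{}
  cell(2,2) a: {S,T1}  orig:{S}
  cell(0,1) bb: {A}
  cell(1,2) ba: {X2}  orig:{}
  cell(0,2) bba: {S}

Original NTs in T[0,2] deriving "bba": ["S"]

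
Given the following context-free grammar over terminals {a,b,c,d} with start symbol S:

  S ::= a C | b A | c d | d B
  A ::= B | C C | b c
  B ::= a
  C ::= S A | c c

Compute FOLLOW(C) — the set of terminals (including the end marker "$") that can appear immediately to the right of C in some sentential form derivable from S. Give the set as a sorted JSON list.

FIRST sets, iterate to fixpoint:
[1]
  A via A→b c: +{b}
  B via B→a: +{a}
  C via C→c c: +{c}
  S via S→a C: +{a}
  S via S→b A: +{b}
  S via S→c d: +{c}
  S via S→d B: +{d}
  S: {a,b,c,d}  A: {b}  B: {a}  C: {c}
[2]
  A via A→B: +{a}
  A via A→C C: +{c}
  C via C→S A: +{a,b,d}
  S: {a,b,c,d}  A: {a,b,c}  B: {a}  C: {a,b,c,d}
[3]
  A via A→C C: +{d}
  S: {a,b,c,d}  A: {a,b,c,d}  B: {a}  C: {a,b,c,d}
[4] (stable)
  S: {a,b,c,d}  A: {a,b,c,d}  B: {a}  C: {a,b,c,d}

FOLLOW sets:
FOLLOW(S) := {$}
pass 1:
  A→C C: FOLLOW(C) ⊇ FIRST(C) = {a,b,c,d}; new: +{a,b,c,d}
  C→S A: FOLLOW(S) ⊇ FIRST(A) = {a,b,c,d}; new: +{a,b,c,d}
  C→S A: FOLLOW(A) ⊇ FOLLOW(C) ⊇ {a,b,c,d}; new: +{a,b,c,d}
  S→a C: FOLLOW(C) ⊇ FOLLOW(S) ⊇ {$,a,b,c,d}; new: +{$}
  S→b A: FOLLOW(A) ⊇ FOLLOW(S) ⊇ {$,a,b,c,d}; new: +{$}
  S→d B: FOLLOW(B) ⊇ FOLLOW(S) ⊇ {$,a,b,c,d}; new: +{$,a,b,c,d}
  FOLLOW(S)={$,a,b,c,d}  FOLLOW(A)={$,a,b,c,d}  FOLLOW(B)={$,a,b,c,d}  FOLLOW(C)={$,a,b,c,d}
pass 2: done
  FOLLOW(S)={$,a,b,c,d}  FOLLOW(A)={$,a,b,c,d}  FOLLOW(B)={$,a,b,c,d}  FOLLOW(C)={$,a,b,c,d}

FOLLOW(C) = ["$", "a", "b", "c", "d"]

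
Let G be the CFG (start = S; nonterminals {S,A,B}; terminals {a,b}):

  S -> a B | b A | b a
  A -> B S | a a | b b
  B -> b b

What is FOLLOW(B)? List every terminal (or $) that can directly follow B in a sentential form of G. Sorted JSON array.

FIRST iteration:
iter 1:
  A via A→a a: +{a}
  A via A→b b: +{b}
  B via B→b b: +{b}
  S via S→a B: +{a}
  S via S→b A: +{b}
  FIRST[S]={a,b}  FIRST[A]={a,b}  FIRST[B]={b}
iter 2: — fixpoint
  FIRST[S]={a,b}  FIRST[A]={a,b}  FIRST[B]={b}

FOLLOW iteration:
initialize: $ ∈ FOLLOW(S)
iter 1:
  A→B S: FOLLOW(B) ⊇ FIRST(S) = {a,b}; new: +{a,b}
  S→a B: FOLLOW(B) ⊇ FOLLOW(S) ⊇ {$}; new: +{$}
  S→b A: FOLLOW(A) ⊇ FOLLOW(S) ⊇ {$}; new: +{$}
  FOLLOW(S)={$}  FOLLOW(A)={$}  FOLLOW(B)={$,a,b}
iter 2: (stable)
  FOLLOW(S)={$}  FOLLOW(A)={$}  FOLLOW(B)={$,a,b}

FOLLOW(B) = ["$", "a", "b"]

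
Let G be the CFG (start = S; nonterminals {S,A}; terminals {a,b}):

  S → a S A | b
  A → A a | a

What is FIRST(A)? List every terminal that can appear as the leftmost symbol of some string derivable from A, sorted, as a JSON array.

FIRST iteration:
iter 1:
  A via A→a: +{a}
  S via S→a S A: +{a}
  S via S→b: +{b}
  FIRST(S)={a,b}  FIRST(A)={a}
iter 2: done
  FIRST(S)={a,b}  FIRST(A)={a}

FIRST(A) = ["a"]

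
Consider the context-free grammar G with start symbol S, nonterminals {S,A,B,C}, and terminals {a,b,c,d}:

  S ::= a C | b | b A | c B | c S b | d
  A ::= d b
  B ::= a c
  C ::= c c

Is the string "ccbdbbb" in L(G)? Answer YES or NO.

Convert to CNF:
  S -> T1 A | T2 C | T3 B | T3 X4 | b | d
  A -> T0 T1
  B -> T2 T3
  C -> T3 T3
  T0 -> d
  T1 -> b
  T2 -> a
  T3 -> c
  X4 -> S T1

Fill CYK table bottom-up:
  T[0,0] 'c' = {T3}  orig:{}
  T[1,1] 'c' = {T3}  orig:{}
  T[2,2] 'b' = {S,T1}  orig:{S}
  T[3,3] 'd' = {S,T0}  orig:{S}
  T[4,4] 'b' = {S,T1}  orig:{S}
  T[5,5] 'b' = {S,T1}  orig:{S}
  T[6,6] 'b' = {S,T1}  orig:{S}
  T[0,1] 'cc' = {C}
  T[1,2] 'cb' = ∅
  T[2,3] 'bd' = ∅
  T[3,4] 'db' = {A,X4}  orig:{A}
  T[4,5] 'bb' = {X4}  orig:{}
  T[5,6] 'bb' = {X4}  orig:{}
  T[0,2] 'ccb' = ∅
  T[1,3] 'cbd' = ∅
  T[2,4] 'bdb' = {S}
  T[3,5] 'dbb' = ∅
  T[4,6] 'bbb' = ∅
  T[0,3] 'ccbd' = ∅
  T[1,4] 'cbdb' = ∅
  T[2,5] 'bdbb' = {X4}  orig:{}
  T[3,6] 'dbbb' = ∅
  T[0,4] 'ccbdb' = ∅
  T[1,5] 'cbdbb' = {S}
  T[2,6] 'bdbbb' = ∅
  T[0,5] 'ccbdbb' = ∅
  T[1,6] 'cbdbbb' = {X4}  orig:{}
  T[0,6] 'ccbdbbb' = {S}

S ∈ T[0,6] ⇒ YES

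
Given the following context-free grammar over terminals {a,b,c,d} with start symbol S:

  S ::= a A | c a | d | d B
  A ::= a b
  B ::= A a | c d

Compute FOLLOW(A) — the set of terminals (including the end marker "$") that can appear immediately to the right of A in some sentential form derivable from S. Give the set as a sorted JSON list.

Compute FIRST by fixpoint:
[1]
  A via A→a b: +{a}
  B via B→A a: +{a}
  B via B→c d: +{c}
  S via S→a A: +{a}
  S via S→c a: +{c}
  S via S→d: +{d}
  FIRST(S)={a,c,d}  FIRST(A)={a}  FIRST(B)={a,c}
[2] (no change)
  FIRST(S)={a,c,d}  FIRST(A)={a}  FIRST(B)={a,c}

FOLLOW sets:
initialize: $ ∈ FOLLOW(S)
pass 1:
  B→A a: FOLLOW(A) ⊇ FIRST(a) = {a}; new: +{a}
  S→a A: FOLLOW(A) ⊇ FOLLOW(S) ⊇ {$}; new: +{$}
  S→d B: FOLLOW(B) ⊇ FOLLOW(S) ⊇ {$}; new: +{$}
  S: {$}  A: {$,a}  B: {$}
pass 2: (no change)
  S: {$}  A: {$,a}  B: {$}

FOLLOW(A) = ["$", "a"]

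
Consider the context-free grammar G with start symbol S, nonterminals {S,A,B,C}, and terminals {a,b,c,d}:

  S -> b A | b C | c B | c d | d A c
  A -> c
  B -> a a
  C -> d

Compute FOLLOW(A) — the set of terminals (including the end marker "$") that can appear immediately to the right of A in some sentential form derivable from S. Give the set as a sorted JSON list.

Compute FIRST by fixpoint:
pass 1:
  A via A→c: +{c}
  B via B→a a: +{a}
  C via C→d: +{d}
  S via S→b A: +{b}
  S via S→c B: +{c}
  S via S→d A c: +{d}
  FIRST[S]={b,c,d}  FIRST[A]={c}  FIRST[B]={a}  FIRST[C]={d}
pass 2: (stable)
  FIRST[S]={b,c,d}  FIRST[A]={c}  FIRST[B]={a}  FIRST[C]={d}

Compute FOLLOW by fixpoint:
FOLLOW(S) := {$}
[1]
  S→b A: FOLLOW(A) ⊇ FOLLOW(S) ⊇ {$}; new: +{$}
  S→b C: FOLLOW(C) ⊇ FOLLOW(S) ⊇ {$}; new: +{$}
  S→c B: FOLLOW(B) ⊇ FOLLOW(S) ⊇ {$}; new: +{$}
  S→d A c: FOLLOW(A) ⊇ FIRST(c) = {c}; new: +{c}
  S: {$}  A: {$,c}  B: {$}  C: {$}
[2] (no change)
  S: {$}  A: {$,c}  B: {$}  C: {$}

FOLLOW(A) = ["$", "c"]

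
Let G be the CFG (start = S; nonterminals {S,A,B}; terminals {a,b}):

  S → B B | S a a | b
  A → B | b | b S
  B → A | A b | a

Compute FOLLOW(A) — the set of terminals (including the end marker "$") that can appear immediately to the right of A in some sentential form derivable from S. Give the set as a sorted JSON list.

FIRST sets, iterate to fixpoint:
round 1:
  A via A→b: +{b}
  B via B→A: +{b}
  B via B→a: +{a}
  S via S→B B: +{a,b}
  S: {a,b}  A: {b}  B: {a,b}
round 2:
  A via A→B: +{a}
  S: {a,b}  A: {a,b}  B: {a,b}
round 3: (stable)
  S: {a,b}  A: {a,b}  B: {a,b}

Compute FOLLOW by fixpoint:
initialize: $ ∈ FOLLOW(S)
round 1:
  B→A b: FOLLOW(A) ⊇ FIRST(b) = {b}; new: +{b}
  S→B B: FOLLOW(B) ⊇ FIRST(B) = {a,b}; new: +{a,b}
  S→B B: FOLLOW(B) ⊇ FOLLOW(S) ⊇ {$}; new: +{$}
  S→S a a: FOLLOW(S) ⊇ FIRST(a) = {a}; new: +{a}
  FOLLOW[S]={$,a}  FOLLOW[A]={b}  FOLLOW[B]={$,a,b}
round 2:
  A→b S: FOLLOW(S) ⊇ FOLLOW(A) ⊇ {b}; new: +{b}
  B→A: FOLLOW(A) ⊇ FOLLOW(B) ⊇ {$,a,b}; new: +{$,a}
  FOLLOW[S]={$,a,b}  FOLLOW[A]={$,a,b}  FOLLOW[B]={$,a,b}
round 3: (no change)
  FOLLOW[S]={$,a,b}  FOLLOW[A]={$,a,b}  FOLLOW[B]={$,a,b}

FOLLOW(A) = ["$", "a", "b"]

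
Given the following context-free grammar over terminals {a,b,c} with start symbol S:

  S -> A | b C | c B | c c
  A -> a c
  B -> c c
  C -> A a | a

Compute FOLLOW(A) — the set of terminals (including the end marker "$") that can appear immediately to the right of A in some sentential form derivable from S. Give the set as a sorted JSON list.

Compute FIRST by fixpoint:
round 1:
  A via A→a c: +{a}
  B via B→c c: +{c}
  C via C→A a: +{a}
  S via S→A: +{a}
  S via S→b C: +{b}
  S via S→c B: +{c}
  FIRST[S]={a,b,c}  FIRST[A]={a}  FIRST[B]={c}  FIRST[C]={a}
round 2: — fixpoint
  FIRST[S]={a,b,c}  FIRST[A]={a}  FIRST[B]={c}  FIRST[C]={a}

FOLLOW sets:
FOLLOW(S) := {$}
iter 1:
  C→A a: FOLLOW(A) ⊇ FIRST(a) = {a}; new: +{a}
  S→A: FOLLOW(A) ⊇ FOLLOW(S) ⊇ {$}; new: +{$}
  S→b C: FOLLOW(C) ⊇ FOLLOW(S) ⊇ {$}; new: +{$}
  S→c B: FOLLOW(B) ⊇ FOLLOW(S) ⊇ {$}; new: +{$}
  FOLLOW(S)={$}  FOLLOW(A)={$,a}  FOLLOW(B)={$}  FOLLOW(C)={$}
iter 2: (no change)
  FOLLOW(S)={$}  FOLLOW(A)={$,a}  FOLLOW(B)={$}  FOLLOW(C)={$}

FOLLOW(A) = ["$", "a"]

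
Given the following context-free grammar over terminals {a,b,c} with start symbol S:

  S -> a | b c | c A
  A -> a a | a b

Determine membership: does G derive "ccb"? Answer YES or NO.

CNF form of G:
  S -> T1 T2 | T2 A | a
  A -> T0 T0 | T0 T1
  T0 -> a
  T1 -> b
  T2 -> c

CYK fill:
  cell(0,0) c: {T2}  orig:{}
  cell(1,1) c: {T2}  orig:{}
  cell(2,2) b: {T1}  orig:{}
  cell(0,1) cc: ∅
  cell(1,2) cb: ∅
  cell(0,2) ccb: ∅

S ∉ T[0,2] ⇒ NO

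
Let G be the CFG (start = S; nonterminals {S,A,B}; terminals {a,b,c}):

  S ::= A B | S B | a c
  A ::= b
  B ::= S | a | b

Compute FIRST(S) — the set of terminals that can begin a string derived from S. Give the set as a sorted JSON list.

FIRST iteration:
round 1:
  A via A→b: +{b}
  B via B→a: +{a}
  B via B→b: +{b}
  S via S→A B: +{b}
  S via S→a c: +{a}
  S: {a,b}  A: {b}  B: {a,b}
round 2: (no change)
  S: {a,b}  A: {b}  B: {a,b}

FIRST(S) = ["a", "b"]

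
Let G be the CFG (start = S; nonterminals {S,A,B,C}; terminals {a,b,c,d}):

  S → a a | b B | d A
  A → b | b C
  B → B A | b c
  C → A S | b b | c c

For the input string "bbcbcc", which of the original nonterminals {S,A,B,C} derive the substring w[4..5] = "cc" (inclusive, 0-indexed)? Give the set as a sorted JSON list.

CNF form of G:
  S -> T0 B | T2 T2 | T3 A
  A -> T0 C | b
  B -> B A | T0 T1
  C -> A S | T0 T0 | T1 T1
  T0 -> b
  T1 -> c
  T2 -> a
  T3 -> d

CYK fill — only the sub-triangle for w[4..5]:
  cell(4,4) c: {T1}  orig:{}
  cell(5,5) c: {T1}  orig:{}
  cell(4,5) cc: {C}

Original NTs in T[4,5] deriving "cc": ["C"]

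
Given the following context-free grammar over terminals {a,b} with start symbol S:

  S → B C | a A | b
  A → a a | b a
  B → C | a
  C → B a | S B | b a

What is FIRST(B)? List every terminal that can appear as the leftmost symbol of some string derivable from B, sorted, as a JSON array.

Compute FIRST by fixpoint:
pass 1:
  A via A→a a: +{a}
  A via A→b a: +{b}
  B via B→a: +{a}
  C via C→B a: +{a}
  C via C→b a: +{b}
  S via S→B C: +{a}
  S via S→b: +{b}
  S: {a,b}  A: {a,b}  B: {a}  C: {a,b}
pass 2:
  B via B→C: +{b}
  S: {a,b}  A: {a,b}  B: {a,b}  C: {a,b}
pass 3: — fixpoint
  S: {a,b}  A: {a,b}  B: {a,b}  C: {a,b}

FIRST(B) = ["a", "b"]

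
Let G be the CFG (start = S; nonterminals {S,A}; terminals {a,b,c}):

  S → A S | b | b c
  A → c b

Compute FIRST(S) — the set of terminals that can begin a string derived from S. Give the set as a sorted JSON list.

Compute FIRST by fixpoint:
round 1:
  A via A→c b: +{c}
  S via S→A S: +{c}
  S via S→b: +{b}
  FIRST[S]={b,c}  FIRST[A]={c}
round 2: (stable)
  FIRST[S]={b,c}  FIRST[A]={c}

FIRST(S) = ["b", "c"]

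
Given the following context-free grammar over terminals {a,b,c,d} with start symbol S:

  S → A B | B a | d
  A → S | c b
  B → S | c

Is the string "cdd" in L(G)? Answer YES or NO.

CNF form of G:
  S -> A B | B T0 | d
  A -> A B | B T0 | T1 T2 | d
  B -> A B | B T0 | c | d
  T0 -> a
  T1 -> c
  T2 -> b

Fill CYK table bottom-up:
  cell(0,0) c: {B,T1}  orig:{B}
  cell(1,1) d: {A,B,S}
  cell(2,2) d: {A,B,S}
  cell(0,1) cd: ∅
  cell(1,2) dd: {A,B,S}
  cell(0,2) cdd: ∅

S ∉ T[0,2] ⇒ NO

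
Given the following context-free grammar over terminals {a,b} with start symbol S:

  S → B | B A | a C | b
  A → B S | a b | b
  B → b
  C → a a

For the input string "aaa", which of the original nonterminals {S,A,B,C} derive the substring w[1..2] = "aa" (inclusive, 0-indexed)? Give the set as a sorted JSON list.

Convert to CNF:
  S -> B A | T0 C | b
  A -> B S | T0 T1 | b
  B -> b
  C -> T0 T0
  T0 -> a
  T1 -> b

CYK fill (cells [i..j] with 1 ≤ i ≤ j ≤ 2 only):
  cell(1,1) a: {T0}  orig:{}
  cell(2,2) a: {T0}  orig:{}
  cell(1,2) aa: {C}

Original NTs in T[1,2] deriving "aa": ["C"]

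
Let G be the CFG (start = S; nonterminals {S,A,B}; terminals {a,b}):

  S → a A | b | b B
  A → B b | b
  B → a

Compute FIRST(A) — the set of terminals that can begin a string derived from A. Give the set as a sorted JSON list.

Compute FIRST by fixpoint:
[1]
  A via A→b: +{b}
  B via B→a: +{a}
  S via S→a A: +{a}
  S via S→b: +{b}
  FIRST[S]={a,b}  FIRST[A]={b}  FIRST[B]={a}
[2]
  A via A→B b: +{a}
  FIRST[S]={a,b}  FIRST[A]={a,b}  FIRST[B]={a}
[3] (no change)
  FIRST[S]={a,b}  FIRST[A]={a,b}  FIRST[B]={a}

FIRST(A) = ["a", "b"]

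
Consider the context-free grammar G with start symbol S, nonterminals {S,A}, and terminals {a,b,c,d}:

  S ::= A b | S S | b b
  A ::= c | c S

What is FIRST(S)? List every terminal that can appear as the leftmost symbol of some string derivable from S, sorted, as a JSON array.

Compute FIRST by fixpoint:
round 1:
  A via A→c: +{c}
  S via S→A b: +{c}
  S via S→b b: +{b}
  S: {b,c}  A: {c}
round 2: — fixpoint
  S: {b,c}  A: {c}

FIRST(S) = ["b", "c"]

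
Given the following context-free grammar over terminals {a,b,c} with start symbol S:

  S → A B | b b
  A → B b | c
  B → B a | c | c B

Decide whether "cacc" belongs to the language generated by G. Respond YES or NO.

CNF form of G:
  S -> A B | T0 T0
  A -> B T0 | c
  B -> B T1 | T2 B | c
  T0 -> b
  T1 -> a
  T2 -> c

CYK table (by increasing span):
  [0..0]={A,B,T2}  "c"  orig:{A,B}
  [1..1]={T1}  "a"  orig:{}
  [2..2]={A,B,T2}  "c"  orig:{A,B}
  [3..3]={A,B,T2}  "c"  orig:{A,B}
  [0..1]={B}  "ca"
  [1..2]=∅  "ac"
  [2..3]={B,S}  "cc"
  [0..2]=∅  "cac"
  [1..3]=∅  "acc"
  [0..3]=∅  "cacc"

S ∉ T[0,3] ⇒ NO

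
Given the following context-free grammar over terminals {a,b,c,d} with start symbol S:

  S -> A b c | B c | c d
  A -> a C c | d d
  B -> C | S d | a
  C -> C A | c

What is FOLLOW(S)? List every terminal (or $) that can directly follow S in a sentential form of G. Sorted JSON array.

FIRST sets, iterate to fixpoint:
[1]
  A via A→a C c: +{a}
  A via A→d d: +{d}
  B via B→a: +{a}
  C via C→c: +{c}
  S via S→A b c: +{a,d}
  S via S→c d: +{c}
  FIRST(S)={a,c,d}  FIRST(A)={a,d}  FIRST(B)={a}  FIRST(C)={c}
[2]
  B via B→C: +{c}
  B via B→S d: +{d}
  FIRST(S)={a,c,d}  FIRST(A)={a,d}  FIRST(B)={a,c,d}  FIRST(C)={c}
[3] — fixpoint
  FIRST(S)={a,c,d}  FIRST(A)={a,d}  FIRST(B)={a,c,d}  FIRST(C)={c}

FOLLOW iteration:
FOLLOW(S) := {$}
round 1:
  A→a C c: FOLLOW(C) ⊇ FIRST(c) = {c}; new: +{c}
  B→S d: FOLLOW(S) ⊇ FIRST(d) = {d}; new: +{d}
  C→C A: FOLLOW(C) ⊇ FIRST(A) = {a,d}; new: +{a,d}
  C→C A: FOLLOW(A) ⊇ FOLLOW(C) ⊇ {a,c,d}; new: +{a,c,d}
  S→A b c: FOLLOW(A) ⊇ FIRST(b) = {b}; new: +{b}
  S→B c: FOLLOW(B) ⊇ FIRST(c) = {c}; new: +{c}
  FOLLOW(S)={$,d}  FOLLOW(A)={a,b,c,d}  FOLLOW(B)={c}  FOLLOW(C)={a,c,d}
round 2: done
  FOLLOW(S)={$,d}  FOLLOW(A)={a,b,c,d}  FOLLOW(B)={c}  FOLLOW(C)={a,c,d}

FOLLOW(S) = ["$", "d"]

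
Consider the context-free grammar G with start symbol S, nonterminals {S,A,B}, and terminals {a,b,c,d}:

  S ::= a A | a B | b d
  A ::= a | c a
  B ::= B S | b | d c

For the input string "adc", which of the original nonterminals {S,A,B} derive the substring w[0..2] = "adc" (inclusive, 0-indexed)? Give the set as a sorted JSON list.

Convert to CNF:
  S -> T1 A | T1 B | T3 T2
  A -> T0 T1 | a
  B -> B S | T2 T0 | b
  T0 -> c
  T1 -> a
  T2 -> d
  T3 -> b

Fill CYK table bottom-up, restricted to cells inside w[0..2]:
  T[0,0] 'a' = {A,T1}  orig:{A}
  T[1,1] 'd' = {T2}  orig:{}
  T[2,2] 'c' = {T0}  orig:{}
  T[0,1] 'ad' = ∅
  T[1,2] 'dc' = {B}
  T[0,2] 'adc' = {S}

Original NTs in T[0,2] deriving "adc": ["S"]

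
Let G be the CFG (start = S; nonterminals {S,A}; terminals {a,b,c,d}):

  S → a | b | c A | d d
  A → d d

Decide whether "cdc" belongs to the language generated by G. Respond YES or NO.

CNF form of G:
  S -> T0 T0 | T1 A | a | b
  A -> T0 T0
  T0 -> d
  T1 -> c

CYK table (by increasing span):
  [0..0]={T1}  "c"  orig:{}
  [1..1]={T0}  "d"  orig:{}
  [2..2]={T1}  "c"  orig:{}
  [0..1]=∅  "cd"
  [1..2]=∅  "dc"
  [0..2]=∅  "cdc"

S ∉ T[0,2] ⇒ NO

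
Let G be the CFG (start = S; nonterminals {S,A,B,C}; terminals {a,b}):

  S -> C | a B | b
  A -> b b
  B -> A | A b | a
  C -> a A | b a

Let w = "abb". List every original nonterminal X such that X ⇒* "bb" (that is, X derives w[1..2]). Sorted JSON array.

CNF form of G:
  S -> T0 T1 | T1 A | T1 B | b
  A -> T0 T0
  B -> A T0 | T0 T0 | a
  C -> T0 T1 | T1 A
  T0 -> b
  T1 -> a

CYK table (by increasing span) — only the sub-triangle for w[1..2]:
  cell(1,1) b: {S,T0}  orig:{S}
  cell(2,2) b: {S,T0}  orig:{S}
  cell(1,2) bb: {A,B}

Original NTs in T[1,2] deriving "bb": ["A", "B"]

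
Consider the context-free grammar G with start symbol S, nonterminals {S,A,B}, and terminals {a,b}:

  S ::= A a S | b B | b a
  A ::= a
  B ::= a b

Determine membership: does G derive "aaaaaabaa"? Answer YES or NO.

CNF form of G:
  S -> A X2 | T1 B | T1 T0
  A -> a
  B -> T0 T1
  T0 -> a
  T1 -> b
  X2 -> T0 S

CYK fill:
  [0..0]={A,T0}  "a"  orig:{A}
  [1..1]={A,T0}  "a"  orig:{A}
  [2..2]={A,T0}  "a"  orig:{A}
  [3..3]={A,T0}  "a"  orig:{A}
  [4..4]={A,T0}  "a"  orig:{A}
  [5..5]={A,T0}  "a"  orig:{A}
  [6..6]={T1}  "b"  orig:{}
  [7..7]={A,T0}  "a"  orig:{A}
  [8..8]={A,T0}  "a"  orig:{A}
  [0..1]=∅  "aa"
  [1..2]=∅  "aa"
  [2..3]=∅  "aa"
  [3..4]=∅  "aa"
  [4..5]=∅  "aa"
  [5..6]={B}  "ab"
  [6..7]={S}  "ba"
  [7..8]=∅  "aa"
  [0..2]=∅  "aaa"
  [1..3]=∅  "aaa"
  [2..4]=∅  "aaa"
  [3..5]=∅  "aaa"
  [4..6]=∅  "aab"
  [5..7]={X2}  "aba"  orig:{}
  [6..8]=∅  "baa"
  [0..3]=∅  "aaaa"
  [1..4]=∅  "aaaa"
  [2..5]=∅  "aaaa"
  [3..6]=∅  "aaab"
  [4..7]={S}  "aaba"
  [5..8]=∅  "abaa"
  [0..4]=∅  "aaaaa"
  [1..5]=∅  "aaaaa"
  [2..6]=∅  "aaaab"
  [3..7]={X2}  "aaaba"  orig:{}
  [4..8]=∅  "aabaa"
  [0..5]=∅  "aaaaaa"
  [1..6]=∅  "aaaaab"
  [2..7]={S}  "aaaaba"
  [3..8]=∅  "aaabaa"
  [0..6]=∅  "aaaaaab"
  [1..7]={X2}  "aaaaaba"  orig:{}
  [2..8]=∅  "aaaabaa"
  [0..7]={S}  "aaaaaaba"
  [1..8]=∅  "aaaaabaa"
  [0..8]=∅  "aaaaaabaa"

S ∉ T[0,8] ⇒ NO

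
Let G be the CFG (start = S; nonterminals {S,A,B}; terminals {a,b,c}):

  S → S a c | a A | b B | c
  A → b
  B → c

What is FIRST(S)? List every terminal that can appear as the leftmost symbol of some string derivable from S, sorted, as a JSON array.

FIRST iteration:
iter 1:
  A via A→b: +{b}
  B via B→c: +{c}
  S via S→a A: +{a}
  S via S→b B: +{b}
  S via S→c: +{c}
  FIRST(S)={a,b,c}  FIRST(A)={b}  FIRST(B)={c}
iter 2: — fixpoint
  FIRST(S)={a,b,c}  FIRST(A)={b}  FIRST(B)={c}

FIRST(S) = ["a", "b", "c"]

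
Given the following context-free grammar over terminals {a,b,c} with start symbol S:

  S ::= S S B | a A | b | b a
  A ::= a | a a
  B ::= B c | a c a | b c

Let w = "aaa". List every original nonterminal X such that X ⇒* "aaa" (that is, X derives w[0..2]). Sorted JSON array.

CNF form of G:
  S -> S X4 | T0 A | T2 T0 | b
  A -> T0 T0 | a
  B -> B T1 | T0 X3 | T2 T1
  T0 -> a
  T1 -> c
  T2 -> b
  X3 -> T1 T0
  X4 -> S B

CYK table (by increasing span) — only the sub-triangle for w[0..2]:
  cell(0,0) a: {A,T0}  orig:{A}
  cell(1,1) a: {A,T0}  orig:{A}
  cell(2,2) a: {A,T0}  orig:{A}
  cell(0,1) aa: {A,S}
  cell(1,2) aa: {A,S}
  cell(0,2) aaa: {S}

Original NTs in T[0,2] deriving "aaa": ["S"]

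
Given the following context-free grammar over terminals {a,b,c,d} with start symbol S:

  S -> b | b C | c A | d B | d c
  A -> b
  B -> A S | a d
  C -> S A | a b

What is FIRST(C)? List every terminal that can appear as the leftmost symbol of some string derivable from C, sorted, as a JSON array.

FIRST sets, iterate to fixpoint:
pass 1:
  A via A→b: +{b}
  B via B→A S: +{b}
  B via B→a d: +{a}
  C via C→a b: +{a}
  S via S→b: +{b}
  S via S→c A: +{c}
  S via S→d B: +{d}
  S: {b,c,d}  A: {b}  B: {a,b}  C: {a}
pass 2:
  C via C→S A: +{b,c,d}
  S: {b,c,d}  A: {b}  B: {a,b}  C: {a,b,c,d}
pass 3: — fixpoint
  S: {b,c,d}  A: {b}  B: {a,b}  C: {a,b,c,d}

FIRST(C) = ["a", "b", "c", "d"]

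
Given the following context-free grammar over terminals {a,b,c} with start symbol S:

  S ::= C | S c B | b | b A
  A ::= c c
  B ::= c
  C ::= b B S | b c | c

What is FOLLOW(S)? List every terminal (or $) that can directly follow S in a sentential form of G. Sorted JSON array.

Compute FIRST by fixpoint:
iter 1:
  A via A→c c: +{c}
  B via B→c: +{c}
  C via C→b B S: +{b}
  C via C→c: +{c}
  S via S→C: +{b,c}
  FIRST[S]={b,c}  FIRST[A]={c}  FIRST[B]={c}  FIRST[C]={b,c}
iter 2: (stable)
  FIRST[S]={b,c}  FIRST[A]={c}  FIRST[B]={c}  FIRST[C]={b,c}

FOLLOW sets:
initialize: $ ∈ FOLLOW(S)
[1]
  C→b B S: FOLLOW(B) ⊇ FIRST(S) = {b,c}; new: +{b,c}
  S→C: FOLLOW(C) ⊇ FOLLOW(S) ⊇ {$}; new: +{$}
  S→S c B: FOLLOW(S) ⊇ FIRST(c) = {c}; new: +{c}
  S→S c B: FOLLOW(B) ⊇ FOLLOW(S) ⊇ {$,c}; new: +{$}
  S→b A: FOLLOW(A) ⊇ FOLLOW(S) ⊇ {$,c}; new: +{$,c}
  FOLLOW(S)={$,c}  FOLLOW(A)={$,c}  FOLLOW(B)={$,b,c}  FOLLOW(C)={$}
[2]
  S→C: FOLLOW(C) ⊇ FOLLOW(S) ⊇ {$,c}; new: +{c}
  FOLLOW(S)={$,c}  FOLLOW(A)={$,c}  FOLLOW(B)={$,b,c}  FOLLOW(C)={$,c}
[3] done
  FOLLOW(S)={$,c}  FOLLOW(A)={$,c}  FOLLOW(B)={$,b,c}  FOLLOW(C)={$,c}

FOLLOW(S) = ["$", "c"]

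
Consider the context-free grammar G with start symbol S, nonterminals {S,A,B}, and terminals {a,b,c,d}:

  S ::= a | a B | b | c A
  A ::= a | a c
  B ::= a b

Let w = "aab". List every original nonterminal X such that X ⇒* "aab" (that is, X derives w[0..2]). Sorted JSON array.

CNF form of G:
  S -> T0 B | T1 A | a | b
  A -> T0 T1 | a
  B -> T0 T2
  T0 -> a
  T1 -> c
  T2 -> b

Fill CYK table bottom-up — only the sub-triangle for w[0..2]:
  cell(0,0) a: {A,S,T0}  orig:{A,S}
  cell(1,1) a: {A,S,T0}  orig:{A,S}
  cell(2,2) b: {S,T2}  orig:{S}
  cell(0,1) aa: ∅
  cell(1,2) ab: {B}
  cell(0,2) aab: {S}

Original NTs in T[0,2] deriving "aab": ["S"]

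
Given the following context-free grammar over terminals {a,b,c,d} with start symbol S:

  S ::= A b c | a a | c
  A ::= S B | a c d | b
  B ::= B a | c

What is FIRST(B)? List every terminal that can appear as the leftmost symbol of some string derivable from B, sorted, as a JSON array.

FIRST iteration:
iter 1:
  A via A→a c d: +{a}
  A via A→b: +{b}
  B via B→c: +{c}
  S via S→A b c: +{a,b}
  S via S→c: +{c}
  S: {a,b,c}  A: {a,b}  B: {c}
iter 2:
  A via A→S B: +{c}
  S: {a,b,c}  A: {a,b,c}  B: {c}
iter 3: — fixpoint
  S: {a,b,c}  A: {a,b,c}  B: {c}

FIRST(B) = ["c"]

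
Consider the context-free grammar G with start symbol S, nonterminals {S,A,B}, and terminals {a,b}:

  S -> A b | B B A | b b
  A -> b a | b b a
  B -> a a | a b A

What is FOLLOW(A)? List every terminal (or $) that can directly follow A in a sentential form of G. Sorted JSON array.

FIRST iteration:
iter 1:
  A via A→b a: +{b}
  B via B→a a: +{a}
  S via S→A b: +{b}
  S via S→B B A: +{a}
  FIRST(S)={a,b}  FIRST(A)={b}  FIRST(B)={a}
iter 2: done
  FIRST(S)={a,b}  FIRST(A)={b}  FIRST(B)={a}

Compute FOLLOW by fixpoint:
initialize: $ ∈ FOLLOW(S)
iter 1:
  S→A b: FOLLOW(A) ⊇ FIRST(b) = {b}; new: +{b}
  S→B B A: FOLLOW(B) ⊇ FIRST(B) = {a}; new: +{a}
  S→B B A: FOLLOW(B) ⊇ FIRST(A) = {b}; new: +{b}
  S→B B A: FOLLOW(A) ⊇ FOLLOW(S) ⊇ {$}; new: +{$}
  FOLLOW[S]={$}  FOLLOW[A]={$,b}  FOLLOW[B]={a,b}
iter 2:
  B→a b A: FOLLOW(A) ⊇ FOLLOW(B) ⊇ {a,b}; new: +{a}
  FOLLOW[S]={$}  FOLLOW[A]={$,a,b}  FOLLOW[B]={a,b}
iter 3: — fixpoint
  FOLLOW[S]={$}  FOLLOW[A]={$,a,b}  FOLLOW[B]={a,b}

FOLLOW(A) = ["$", "a", "b"]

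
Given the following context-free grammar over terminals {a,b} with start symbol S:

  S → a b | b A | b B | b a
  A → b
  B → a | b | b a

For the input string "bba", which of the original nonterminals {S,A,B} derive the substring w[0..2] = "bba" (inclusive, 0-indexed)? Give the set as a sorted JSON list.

CNF form of G:
  S -> T0 A | T0 B | T0 T1 | T1 T0
  A -> b
  B -> T0 T1 | a | b
  T0 -> b
  T1 -> a

CYK fill (cells [i..j] with 0 ≤ i ≤ j ≤ 2 only):
  T[0,0] 'b' = {A,B,T0}  orig:{A,B}
  T[1,1] 'b' = {A,B,T0}  orig:{A,B}
  T[2,2] 'a' = {B,T1}  orig:{B}
  T[0,1] 'bb' = {S}
  T[1,2] 'ba' = {B,S}
  T[0,2] 'bba' = {S}

Original NTs in T[0,2] deriving "bba": ["S"]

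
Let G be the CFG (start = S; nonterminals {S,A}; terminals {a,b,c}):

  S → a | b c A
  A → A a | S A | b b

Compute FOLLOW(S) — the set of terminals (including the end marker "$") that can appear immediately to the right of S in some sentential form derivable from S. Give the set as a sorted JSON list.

FIRST sets, iterate to fixpoint:
round 1:
  A via A→b b: +{b}
  S via S→a: +{a}
  S via S→b c A: +{b}
  FIRST(S)={a,b}  FIRST(A)={b}
round 2:
  A via A→S A: +{a}
  FIRST(S)={a,b}  FIRST(A)={a,b}
round 3: (no change)
  FIRST(S)={a,b}  FIRST(A)={a,b}

FOLLOW iteration:
initialize: $ ∈ FOLLOW(S)
[1]
  A→A a: FOLLOW(A) ⊇ FIRST(a) = {a}; new: +{a}
  A→S A: FOLLOW(S) ⊇ FIRST(A) = {a,b}; new: +{a,b}
  S→b c A: FOLLOW(A) ⊇ FOLLOW(S) ⊇ {$,a,b}; new: +{$,b}
  S: {$,a,b}  A: {$,a,b}
[2] done
  S: {$,a,b}  A: {$,a,b}

FOLLOW(S) = ["$", "a", "b"]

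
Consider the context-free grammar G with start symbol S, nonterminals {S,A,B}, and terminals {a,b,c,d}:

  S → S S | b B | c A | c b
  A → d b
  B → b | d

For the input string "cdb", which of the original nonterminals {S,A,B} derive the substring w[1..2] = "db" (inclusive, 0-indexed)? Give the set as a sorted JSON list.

Convert to CNF:
  S -> S S | T1 B | T2 A | T2 T1
  A -> T0 T1
  B -> b | d
  T0 -> d
  T1 -> b
  T2 -> c

CYK fill (cells [i..j] with 1 ≤ i ≤ j ≤ 2 only):
  [1..1]={B,T0}  "d"  orig:{B}
  [2..2]={B,T1}  "b"  orig:{B}
  [1..2]={A}  "db"

Original NTs in T[1,2] deriving "db": ["A"]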